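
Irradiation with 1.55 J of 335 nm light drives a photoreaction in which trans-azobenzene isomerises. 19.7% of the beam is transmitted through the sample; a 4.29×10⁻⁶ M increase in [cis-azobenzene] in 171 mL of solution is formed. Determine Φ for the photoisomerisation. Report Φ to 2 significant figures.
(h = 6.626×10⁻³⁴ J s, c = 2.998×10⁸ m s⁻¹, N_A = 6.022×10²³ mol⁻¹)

Φ = 0.21

Product: (4.29×10⁻⁶ M)(0.171 L) = 7.336×10⁻⁷ mol.
Photon energy at 335 nm: hc/λ = (6.626×10⁻³⁴)(2.998×10⁸)/(335×10⁻⁹) = 5.930×10⁻¹⁹ J.
Photons incident: 1.55 / 5.930×10⁻¹⁹ = 2.614×10¹⁸, i.e. 2.614×10¹⁸/6.022×10²³ = 4.341×10⁻⁶ mol.
Fraction absorbed: 1 − 19.7/100 = 0.8030.
Photons absorbed: 0.8030 × 4.341×10⁻⁶ = 3.486×10⁻⁶ mol.
Φ = 7.336×10⁻⁷ mol / 3.486×10⁻⁶ mol photons = 0.21.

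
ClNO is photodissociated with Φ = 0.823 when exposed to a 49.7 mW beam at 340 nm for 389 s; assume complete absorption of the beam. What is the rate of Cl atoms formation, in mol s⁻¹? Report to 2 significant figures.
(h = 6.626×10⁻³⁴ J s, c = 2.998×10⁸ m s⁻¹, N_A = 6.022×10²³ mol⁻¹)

1.2×10⁻⁷ mol s⁻¹

Photon energy at 340 nm: hc/λ = (6.626×10⁻³⁴)(2.998×10⁸)/(340×10⁻⁹) = 5.843×10⁻¹⁹ J.
Energy delivered: (49.7 mW)(389 s) = 19.33 J.
Photons incident: 19.33 / 5.843×10⁻¹⁹ = 3.308×10¹⁹, i.e. 3.308×10¹⁹/6.022×10²³ = 5.493×10⁻⁵ mol.
Product formed: 0.823 × 5.493×10⁻⁵ = 4.521×10⁻⁵ mol.
Rate: 4.521×10⁻⁵ / 389 s = 1.2×10⁻⁷ mol s⁻¹.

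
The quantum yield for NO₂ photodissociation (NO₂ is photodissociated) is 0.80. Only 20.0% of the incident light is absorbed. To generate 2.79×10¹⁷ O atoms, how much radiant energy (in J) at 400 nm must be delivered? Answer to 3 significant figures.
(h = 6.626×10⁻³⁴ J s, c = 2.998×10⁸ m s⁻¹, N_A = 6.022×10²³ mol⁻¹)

0.866 J

Product: 2.79×10¹⁷ / 6.022×10²³ = 4.633×10⁻⁷ mol.
Photons that must be absorbed: 4.633×10⁻⁷ / 0.80 = 5.791×10⁻⁷ mol.
Incident photons needed: 5.791×10⁻⁷ / 0.200 = 2.895×10⁻⁶ mol.
Photon energy: hc/λ = 4.966×10⁻¹⁹ J; per mole, 2.991×10⁵ J mol⁻¹.
Energy required: 2.895×10⁻⁶ × 2.991×10⁵ = 0.866 J.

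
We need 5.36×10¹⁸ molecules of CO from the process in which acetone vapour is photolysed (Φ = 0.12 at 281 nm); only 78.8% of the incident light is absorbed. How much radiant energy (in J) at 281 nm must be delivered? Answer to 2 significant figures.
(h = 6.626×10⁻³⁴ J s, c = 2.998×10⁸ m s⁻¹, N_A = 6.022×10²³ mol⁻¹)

Product: 5.36×10¹⁸ / 6.022×10²³ = 8.901×10⁻⁶ mol.
Photons that must be absorbed: 8.901×10⁻⁶ / 0.12 = 7.418×10⁻⁵ mol.
Incident photons needed: 7.418×10⁻⁵ / 0.788 = 9.414×10⁻⁵ mol.
Photon energy: hc/λ = 7.069×10⁻¹⁹ J; per mole, 4.257×10⁵ J mol⁻¹.
Energy required: 9.414×10⁻⁵ × 4.257×10⁵ = 40 J.

40 J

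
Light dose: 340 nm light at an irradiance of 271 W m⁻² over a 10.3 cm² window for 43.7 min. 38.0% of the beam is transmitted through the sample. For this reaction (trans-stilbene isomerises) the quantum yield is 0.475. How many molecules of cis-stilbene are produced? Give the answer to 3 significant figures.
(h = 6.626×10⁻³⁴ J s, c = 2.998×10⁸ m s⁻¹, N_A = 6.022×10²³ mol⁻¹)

3.69×10²⁰ molecules

Photon energy at 340 nm: hc/λ = (6.626×10⁻³⁴)(2.998×10⁸)/(340×10⁻⁹) = 5.843×10⁻¹⁹ J.
Energy delivered: (271 W m⁻²)(10.3×10⁻⁴ m²)(2622 s) = 731.9 J.
Photons incident: 731.9 / 5.843×10⁻¹⁹ = 1.253×10²¹, i.e. 1.253×10²¹/6.022×10²³ = 0.002081 mol.
Fraction absorbed: 1 − 38.0/100 = 0.6200.
Photons absorbed: 0.6200 × 0.002081 = 0.001290 mol.
Product: Φ × n_abs = 0.475 × 0.001290 = 6.127×10⁻⁴ mol.
As a count: 6.127×10⁻⁴ × 6.022×10²³ = 3.69×10²⁰.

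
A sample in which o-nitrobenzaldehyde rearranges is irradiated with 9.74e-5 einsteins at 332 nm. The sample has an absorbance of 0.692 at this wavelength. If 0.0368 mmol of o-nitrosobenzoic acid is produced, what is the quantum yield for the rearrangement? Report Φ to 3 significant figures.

Product: 0.0368 mmol = 3.68e-5 mol.
Fraction absorbed: 1 − 10^(−0.692) = 0.7968.
Photons absorbed: 0.7968 × 9.74e-5 = 7.761e-5 mol.
Φ = 3.68e-5 mol / 7.761e-5 mol photons = 0.474.

Φ = 0.474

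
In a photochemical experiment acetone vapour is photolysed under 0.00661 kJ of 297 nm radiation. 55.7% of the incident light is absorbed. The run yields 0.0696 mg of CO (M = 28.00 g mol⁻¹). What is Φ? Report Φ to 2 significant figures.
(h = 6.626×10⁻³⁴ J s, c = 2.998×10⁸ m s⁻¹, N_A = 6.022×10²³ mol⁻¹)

Product: 0.0696 mg / 28.00 g mol⁻¹ = 2.486×10⁻⁶ mol.
Photon energy at 297 nm: hc/λ = (6.626×10⁻³⁴)(2.998×10⁸)/(297×10⁻⁹) = 6.688×10⁻¹⁹ J.
Incident energy: 0.00661 kJ = 6.61 J.
Photons incident: 6.61 / 6.688×10⁻¹⁹ = 9.883×10¹⁸, i.e. 9.883×10¹⁸/6.022×10²³ = 1.641×10⁻⁵ mol.
Photons absorbed: 0.557 × 1.641×10⁻⁵ = 9.140×10⁻⁶ mol.
Φ = 2.486×10⁻⁶ mol / 9.140×10⁻⁶ mol photons = 0.27.

Φ = 0.27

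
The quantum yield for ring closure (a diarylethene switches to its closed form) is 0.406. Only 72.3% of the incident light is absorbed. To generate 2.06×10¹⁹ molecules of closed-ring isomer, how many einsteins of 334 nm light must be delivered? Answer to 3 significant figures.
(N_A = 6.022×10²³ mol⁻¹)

1.17×10⁻⁴ einstein

Product: 2.06×10¹⁹ / 6.022×10²³ = 3.421×10⁻⁵ mol.
Photons that must be absorbed: 3.421×10⁻⁵ / 0.406 = 8.426×10⁻⁵ mol.
Incident photons needed: 8.426×10⁻⁵ / 0.723 = 1.165×10⁻⁴ mol.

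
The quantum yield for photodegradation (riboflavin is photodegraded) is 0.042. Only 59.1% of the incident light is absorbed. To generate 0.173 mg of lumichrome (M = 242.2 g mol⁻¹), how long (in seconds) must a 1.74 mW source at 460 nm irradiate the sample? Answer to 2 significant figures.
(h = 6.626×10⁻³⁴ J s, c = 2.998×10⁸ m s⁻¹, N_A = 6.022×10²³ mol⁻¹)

Product: 0.173 mg / 242.2 g mol⁻¹ = 7.143×10⁻⁷ mol.
Photons that must be absorbed: 7.143×10⁻⁷ / 0.042 = 1.701×10⁻⁵ mol.
Incident photons needed: 1.701×10⁻⁵ / 0.591 = 2.878×10⁻⁵ mol.
Photon energy: hc/λ = 4.318×10⁻¹⁹ J; per mole, 2.600×10⁵ J mol⁻¹.
Energy required: 2.878×10⁻⁵ × 2.600×10⁵ = 7.483 J.
Time: 7.483 J / 0.00174 W = 4300 s.

t ≈ 4300 s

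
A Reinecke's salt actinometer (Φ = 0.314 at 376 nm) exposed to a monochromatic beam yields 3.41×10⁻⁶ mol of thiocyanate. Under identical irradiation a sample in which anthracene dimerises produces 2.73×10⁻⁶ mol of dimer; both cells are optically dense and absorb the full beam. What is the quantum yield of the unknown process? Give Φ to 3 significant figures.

Φ = 0.251

Photons absorbed by the actinometer: 3.41×10⁻⁶ / 0.314 = 1.086×10⁻⁵ mol.
Φ(unknown) = 2.73×10⁻⁶ / 1.086×10⁻⁵ = 0.251.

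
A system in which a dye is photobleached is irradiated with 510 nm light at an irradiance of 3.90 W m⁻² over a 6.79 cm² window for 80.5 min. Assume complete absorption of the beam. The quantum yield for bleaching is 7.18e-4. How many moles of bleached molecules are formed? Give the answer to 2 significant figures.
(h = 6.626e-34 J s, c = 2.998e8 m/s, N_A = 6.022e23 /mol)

3.9e-8 mol

Photon energy at 510 nm: hc/λ = (6.626e-34)(2.998e8)/(510e-9) = 3.895e-19 J.
Energy delivered: (3.90 W m⁻²)(6.79e-4 m²)(4830 s) = 12.79 J.
Photons incident: 12.79 / 3.895e-19 = 3.284e19, i.e. 3.284e19/6.022e23 = 5.453e-5 mol.
Product: Φ × n_abs = 7.18e-4 × 5.453e-5 = 3.915e-8 mol.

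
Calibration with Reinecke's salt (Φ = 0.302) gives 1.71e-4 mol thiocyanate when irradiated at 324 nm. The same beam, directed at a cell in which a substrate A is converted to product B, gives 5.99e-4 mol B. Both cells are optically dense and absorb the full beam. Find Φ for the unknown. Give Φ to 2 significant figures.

Φ = 1.1

Photons absorbed by the actinometer: 1.71e-4 / 0.302 = 5.662e-4 mol.
Φ(unknown) = 5.99e-4 / 5.662e-4 = 1.1.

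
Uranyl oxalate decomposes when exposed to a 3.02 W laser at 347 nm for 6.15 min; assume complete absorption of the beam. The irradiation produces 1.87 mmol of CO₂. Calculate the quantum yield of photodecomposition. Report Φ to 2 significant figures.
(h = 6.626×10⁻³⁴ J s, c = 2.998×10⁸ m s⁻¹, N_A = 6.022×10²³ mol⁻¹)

Product: 1.87 mmol = 0.00187 mol.
Photon energy at 347 nm: hc/λ = (6.626×10⁻³⁴)(2.998×10⁸)/(347×10⁻⁹) = 5.725×10⁻¹⁹ J.
Energy delivered: (3.02 W)(369 s) = 1114 J.
Photons incident: 1114 / 5.725×10⁻¹⁹ = 1.946×10²¹, i.e. 1.946×10²¹/6.022×10²³ = 0.003231 mol.
Φ = 0.00187 mol / 0.003231 mol photons = 0.58.

Φ = 0.58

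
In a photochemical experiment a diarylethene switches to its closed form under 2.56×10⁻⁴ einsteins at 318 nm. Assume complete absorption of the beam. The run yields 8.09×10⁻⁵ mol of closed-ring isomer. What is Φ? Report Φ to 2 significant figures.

Φ = 0.32

Φ = 8.09×10⁻⁵ mol / 2.56×10⁻⁴ mol photons = 0.32.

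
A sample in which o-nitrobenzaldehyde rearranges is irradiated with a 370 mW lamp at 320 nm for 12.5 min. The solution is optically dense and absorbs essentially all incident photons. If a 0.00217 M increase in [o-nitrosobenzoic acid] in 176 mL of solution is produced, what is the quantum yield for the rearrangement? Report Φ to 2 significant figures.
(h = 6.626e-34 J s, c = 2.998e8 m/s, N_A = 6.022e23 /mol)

Φ = 0.51

Product: (0.00217 M)(0.176 L) = 3.819e-4 mol.
Photon energy at 320 nm: hc/λ = (6.626e-34)(2.998e8)/(320e-9) = 6.208e-19 J.
Energy delivered: (370 mW)(750 s) = 277.5 J.
Photons incident: 277.5 / 6.208e-19 = 4.470e20, i.e. 4.470e20/6.022e23 = 7.423e-4 mol.
Φ = 3.819e-4 mol / 7.423e-4 mol photons = 0.51.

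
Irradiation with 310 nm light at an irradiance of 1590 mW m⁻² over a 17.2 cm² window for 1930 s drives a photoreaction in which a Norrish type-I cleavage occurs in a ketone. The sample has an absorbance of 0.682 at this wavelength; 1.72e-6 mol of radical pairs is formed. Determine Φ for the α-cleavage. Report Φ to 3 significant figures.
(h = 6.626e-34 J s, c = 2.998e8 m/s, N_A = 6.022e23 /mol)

Photon energy at 310 nm: hc/λ = (6.626e-34)(2.998e8)/(310e-9) = 6.408e-19 J.
Energy delivered: (1590 mW m⁻²)(17.2e-4 m²)(1930 s) = 5.278 J.
Photons incident: 5.278 / 6.408e-19 = 8.237e18, i.e. 8.237e18/6.022e23 = 1.368e-5 mol.
Fraction absorbed: 1 − 10^(−0.682) = 0.7920.
Photons absorbed: 0.7920 × 1.368e-5 = 1.083e-5 mol.
Φ = 1.72e-6 mol / 1.083e-5 mol photons = 0.159.

Φ = 0.159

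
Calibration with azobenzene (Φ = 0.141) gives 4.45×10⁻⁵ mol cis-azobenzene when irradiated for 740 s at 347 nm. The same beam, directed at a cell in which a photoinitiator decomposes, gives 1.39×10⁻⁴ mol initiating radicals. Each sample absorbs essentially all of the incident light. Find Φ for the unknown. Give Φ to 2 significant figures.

Φ = 0.44

Photons absorbed by the actinometer: 4.45×10⁻⁵ / 0.141 = 3.156×10⁻⁴ mol.
Φ(unknown) = 1.39×10⁻⁴ / 3.156×10⁻⁴ = 0.44.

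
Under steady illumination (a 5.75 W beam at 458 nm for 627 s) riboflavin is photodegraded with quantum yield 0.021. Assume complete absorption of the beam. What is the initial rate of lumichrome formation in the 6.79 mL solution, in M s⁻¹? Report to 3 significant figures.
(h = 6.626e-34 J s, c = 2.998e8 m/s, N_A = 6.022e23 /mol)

Photon energy at 458 nm: hc/λ = (6.626e-34)(2.998e8)/(458e-9) = 4.337e-19 J.
Energy delivered: (5.75 W)(627 s) = 3605 J.
Photons incident: 3605 / 4.337e-19 = 8.312e21, i.e. 8.312e21/6.022e23 = 0.01380 mol.
Product formed: 0.021 × 0.01380 = 2.898e-4 mol.
Rate: 2.898e-4 mol / (627 s × 0.00679 L) = 6.81e-5 M s⁻¹.

6.81e-5 M s⁻¹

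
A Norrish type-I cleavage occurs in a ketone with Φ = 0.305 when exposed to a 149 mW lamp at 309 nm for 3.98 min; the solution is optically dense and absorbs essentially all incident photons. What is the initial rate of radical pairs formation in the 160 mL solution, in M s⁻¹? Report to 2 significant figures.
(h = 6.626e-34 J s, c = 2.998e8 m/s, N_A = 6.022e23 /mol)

Photon energy at 309 nm: hc/λ = (6.626e-34)(2.998e8)/(309e-9) = 6.429e-19 J.
Energy delivered: (149 mW)(238.8 s) = 35.58 J.
Photons incident: 35.58 / 6.429e-19 = 5.534e19, i.e. 5.534e19/6.022e23 = 9.190e-5 mol.
Product formed: 0.305 × 9.190e-5 = 2.803e-5 mol.
Rate: 2.803e-5 mol / (238.8 s × 0.16 L) = 7.3e-7 M s⁻¹.

7.3e-7 M s⁻¹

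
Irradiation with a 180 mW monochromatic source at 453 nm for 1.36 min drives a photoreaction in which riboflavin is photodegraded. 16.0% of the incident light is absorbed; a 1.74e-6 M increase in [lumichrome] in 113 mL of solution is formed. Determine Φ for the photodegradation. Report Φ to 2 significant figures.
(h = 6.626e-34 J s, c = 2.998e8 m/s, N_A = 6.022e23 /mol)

Product: (1.74e-6 M)(0.113 L) = 1.966e-7 mol.
Photon energy at 453 nm: hc/λ = (6.626e-34)(2.998e8)/(453e-9) = 4.385e-19 J.
Energy delivered: (180 mW)(81.6 s) = 14.69 J.
Photons incident: 14.69 / 4.385e-19 = 3.350e19, i.e. 3.350e19/6.022e23 = 5.563e-5 mol.
Photons absorbed: 0.160 × 5.563e-5 = 8.901e-6 mol.
Φ = 1.966e-7 mol / 8.901e-6 mol photons = 0.022.

Φ = 0.022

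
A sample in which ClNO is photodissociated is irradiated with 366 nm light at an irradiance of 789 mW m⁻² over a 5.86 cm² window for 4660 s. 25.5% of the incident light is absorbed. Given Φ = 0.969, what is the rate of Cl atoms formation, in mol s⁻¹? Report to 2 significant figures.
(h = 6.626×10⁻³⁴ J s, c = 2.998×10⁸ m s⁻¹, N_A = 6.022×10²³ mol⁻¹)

3.5×10⁻¹⁰ mol s⁻¹

Photon energy at 366 nm: hc/λ = (6.626×10⁻³⁴)(2.998×10⁸)/(366×10⁻⁹) = 5.428×10⁻¹⁹ J.
Energy delivered: (789 mW m⁻²)(5.86×10⁻⁴ m²)(4660 s) = 2.155 J.
Photons incident: 2.155 / 5.428×10⁻¹⁹ = 3.970×10¹⁸, i.e. 3.970×10¹⁸/6.022×10²³ = 6.592×10⁻⁶ mol.
Photons absorbed: 0.255 × 6.592×10⁻⁶ = 1.681×10⁻⁶ mol.
Product formed: 0.969 × 1.681×10⁻⁶ = 1.629×10⁻⁶ mol.
Rate: 1.629×10⁻⁶ / 4660 s = 3.5×10⁻¹⁰ mol s⁻¹.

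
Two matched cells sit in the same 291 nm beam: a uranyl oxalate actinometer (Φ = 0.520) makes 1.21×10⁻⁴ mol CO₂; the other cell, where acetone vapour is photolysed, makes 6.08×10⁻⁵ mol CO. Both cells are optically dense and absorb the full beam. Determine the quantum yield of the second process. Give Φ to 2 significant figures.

Photons absorbed by the actinometer: 1.21×10⁻⁴ / 0.520 = 2.327×10⁻⁴ mol.
Φ(unknown) = 6.08×10⁻⁵ / 2.327×10⁻⁴ = 0.26.

Φ = 0.26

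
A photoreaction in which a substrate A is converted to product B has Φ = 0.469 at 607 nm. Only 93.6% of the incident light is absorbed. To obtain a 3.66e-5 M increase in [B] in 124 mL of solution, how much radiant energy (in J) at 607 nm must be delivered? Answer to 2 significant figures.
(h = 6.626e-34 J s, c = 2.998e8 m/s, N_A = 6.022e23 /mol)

Product: (3.66e-5 M)(0.124 L) = 4.538e-6 mol.
Photons that must be absorbed: 4.538e-6 / 0.469 = 9.676e-6 mol.
Incident photons needed: 9.676e-6 / 0.936 = 1.034e-5 mol.
Photon energy: hc/λ = 3.273e-19 J; per mole, 1.971e5 J mol⁻¹.
Energy required: 1.034e-5 × 1.971e5 = 2.0 J.

2.0 J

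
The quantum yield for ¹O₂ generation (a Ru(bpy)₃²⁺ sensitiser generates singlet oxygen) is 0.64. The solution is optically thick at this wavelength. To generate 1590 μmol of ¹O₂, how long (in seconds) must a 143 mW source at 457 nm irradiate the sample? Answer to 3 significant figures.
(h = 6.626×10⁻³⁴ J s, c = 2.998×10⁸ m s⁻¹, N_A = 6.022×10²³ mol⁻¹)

t ≈ 4550 s

Product: 1590 μmol = 0.00159 mol.
Photons that must be absorbed: 0.00159 / 0.64 = 0.002484 mol.
Photon energy: hc/λ = 4.347×10⁻¹⁹ J; per mole, 2.618×10⁵ J mol⁻¹.
Energy required: 0.002484 × 2.618×10⁵ = 650.3 J.
Time: 650.3 J / 0.143 W = 4550 s.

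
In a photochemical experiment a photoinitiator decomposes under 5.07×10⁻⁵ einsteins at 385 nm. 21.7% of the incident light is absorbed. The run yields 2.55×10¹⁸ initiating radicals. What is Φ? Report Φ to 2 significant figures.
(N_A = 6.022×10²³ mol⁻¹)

Product: 2.55×10¹⁸ / 6.022×10²³ = 4.234×10⁻⁶ mol.
Photons absorbed: 0.217 × 5.07×10⁻⁵ = 1.100×10⁻⁵ mol.
Φ = 4.234×10⁻⁶ mol / 1.100×10⁻⁵ mol photons = 0.38.

Φ = 0.38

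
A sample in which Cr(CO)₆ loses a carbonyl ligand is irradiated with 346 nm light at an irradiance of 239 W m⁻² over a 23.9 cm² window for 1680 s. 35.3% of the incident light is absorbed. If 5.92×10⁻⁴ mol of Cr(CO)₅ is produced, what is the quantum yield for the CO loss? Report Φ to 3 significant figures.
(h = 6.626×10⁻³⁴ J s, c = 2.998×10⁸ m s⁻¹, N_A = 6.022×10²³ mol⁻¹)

Φ = 0.604

Photon energy at 346 nm: hc/λ = (6.626×10⁻³⁴)(2.998×10⁸)/(346×10⁻⁹) = 5.741×10⁻¹⁹ J.
Energy delivered: (239 W m⁻²)(23.9×10⁻⁴ m²)(1680 s) = 959.6 J.
Photons incident: 959.6 / 5.741×10⁻¹⁹ = 1.671×10²¹, i.e. 1.671×10²¹/6.022×10²³ = 0.002775 mol.
Photons absorbed: 0.353 × 0.002775 = 9.796×10⁻⁴ mol.
Φ = 5.92×10⁻⁴ mol / 9.796×10⁻⁴ mol photons = 0.604.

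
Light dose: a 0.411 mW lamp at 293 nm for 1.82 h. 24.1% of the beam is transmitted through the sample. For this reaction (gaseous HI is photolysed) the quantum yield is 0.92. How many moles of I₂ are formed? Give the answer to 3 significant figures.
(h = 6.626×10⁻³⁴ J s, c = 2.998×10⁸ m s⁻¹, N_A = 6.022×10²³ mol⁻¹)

Photon energy at 293 nm: hc/λ = (6.626×10⁻³⁴)(2.998×10⁸)/(293×10⁻⁹) = 6.780×10⁻¹⁹ J.
Energy delivered: (0.411 mW)(6552 s) = 2.693 J.
Photons incident: 2.693 / 6.780×10⁻¹⁹ = 3.972×10¹⁸, i.e. 3.972×10¹⁸/6.022×10²³ = 6.596×10⁻⁶ mol.
Fraction absorbed: 1 − 24.1/100 = 0.7590.
Photons absorbed: 0.7590 × 6.596×10⁻⁶ = 5.006×10⁻⁶ mol.
Product: Φ × n_abs = 0.92 × 5.006×10⁻⁶ = 4.606×10⁻⁶ mol.

4.61×10⁻⁶ mol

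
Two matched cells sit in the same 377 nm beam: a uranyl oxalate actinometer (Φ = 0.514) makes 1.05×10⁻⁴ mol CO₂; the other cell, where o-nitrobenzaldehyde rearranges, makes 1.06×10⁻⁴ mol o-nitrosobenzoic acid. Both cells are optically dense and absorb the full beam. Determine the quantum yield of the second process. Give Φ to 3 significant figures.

Φ = 0.519

Photons absorbed by the actinometer: 1.05×10⁻⁴ / 0.514 = 2.043×10⁻⁴ mol.
Φ(unknown) = 1.06×10⁻⁴ / 2.043×10⁻⁴ = 0.519.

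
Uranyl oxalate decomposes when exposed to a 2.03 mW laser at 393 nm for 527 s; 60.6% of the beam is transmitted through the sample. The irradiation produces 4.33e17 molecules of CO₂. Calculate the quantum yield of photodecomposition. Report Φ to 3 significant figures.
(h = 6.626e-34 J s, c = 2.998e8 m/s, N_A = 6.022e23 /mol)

Product: 4.33e17 / 6.022e23 = 7.190e-7 mol.
Photon energy at 393 nm: hc/λ = (6.626e-34)(2.998e8)/(393e-9) = 5.055e-19 J.
Energy delivered: (2.03 mW)(527 s) = 1.070 J.
Photons incident: 1.070 / 5.055e-19 = 2.117e18, i.e. 2.117e18/6.022e23 = 3.515e-6 mol.
Fraction absorbed: 1 − 60.6/100 = 0.3940.
Photons absorbed: 0.3940 × 3.515e-6 = 1.385e-6 mol.
Φ = 7.190e-7 mol / 1.385e-6 mol photons = 0.519.

Φ = 0.519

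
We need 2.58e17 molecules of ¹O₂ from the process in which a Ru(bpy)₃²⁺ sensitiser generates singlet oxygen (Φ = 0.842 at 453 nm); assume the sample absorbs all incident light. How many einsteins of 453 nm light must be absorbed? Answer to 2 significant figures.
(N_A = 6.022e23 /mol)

5.1e-7 einstein

Product: 2.58e17 / 6.022e23 = 4.284e-7 mol.
Photons that must be absorbed: 4.284e-7 / 0.842 = 5.088e-7 mol.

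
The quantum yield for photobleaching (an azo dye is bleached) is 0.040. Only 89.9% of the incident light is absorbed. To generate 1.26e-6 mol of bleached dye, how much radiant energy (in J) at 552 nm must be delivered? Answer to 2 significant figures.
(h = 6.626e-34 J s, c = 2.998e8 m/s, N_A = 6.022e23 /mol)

7.6 J

Photons that must be absorbed: 1.26e-6 / 0.040 = 3.150e-5 mol.
Incident photons needed: 3.150e-5 / 0.899 = 3.504e-5 mol.
Photon energy: hc/λ = 3.599e-19 J; per mole, 2.167e5 J mol⁻¹.
Energy required: 3.504e-5 × 2.167e5 = 7.6 J.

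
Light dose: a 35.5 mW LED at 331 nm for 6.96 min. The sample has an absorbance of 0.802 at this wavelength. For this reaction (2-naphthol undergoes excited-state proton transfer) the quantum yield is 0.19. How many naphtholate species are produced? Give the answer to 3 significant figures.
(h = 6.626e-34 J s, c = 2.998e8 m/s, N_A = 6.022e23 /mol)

Photon energy at 331 nm: hc/λ = (6.626e-34)(2.998e8)/(331e-9) = 6.001e-19 J.
Energy delivered: (35.5 mW)(417.6 s) = 14.82 J.
Photons incident: 14.82 / 6.001e-19 = 2.470e19, i.e. 2.470e19/6.022e23 = 4.102e-5 mol.
Fraction absorbed: 1 − 10^(−0.802) = 0.8422.
Photons absorbed: 0.8422 × 4.102e-5 = 3.455e-5 mol.
Product: Φ × n_abs = 0.19 × 3.455e-5 = 6.564e-6 mol.
As a count: 6.564e-6 × 6.022e23 = 3.95e18.

3.95e18 species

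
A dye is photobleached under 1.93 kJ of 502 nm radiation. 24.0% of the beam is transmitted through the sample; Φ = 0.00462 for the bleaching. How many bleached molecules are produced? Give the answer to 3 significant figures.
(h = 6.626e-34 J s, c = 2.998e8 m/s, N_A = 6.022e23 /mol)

Photon energy at 502 nm: hc/λ = (6.626e-34)(2.998e8)/(502e-9) = 3.957e-19 J.
Incident energy: 1.93 kJ = 1930 J.
Photons incident: 1930 / 3.957e-19 = 4.877e21, i.e. 4.877e21/6.022e23 = 0.008099 mol.
Fraction absorbed: 1 − 24.0/100 = 0.7600.
Photons absorbed: 0.7600 × 0.008099 = 0.006155 mol.
Product: Φ × n_abs = 0.00462 × 0.006155 = 2.844e-5 mol.
As a count: 2.844e-5 × 6.022e23 = 1.71e19.

1.71e19 bleached molecules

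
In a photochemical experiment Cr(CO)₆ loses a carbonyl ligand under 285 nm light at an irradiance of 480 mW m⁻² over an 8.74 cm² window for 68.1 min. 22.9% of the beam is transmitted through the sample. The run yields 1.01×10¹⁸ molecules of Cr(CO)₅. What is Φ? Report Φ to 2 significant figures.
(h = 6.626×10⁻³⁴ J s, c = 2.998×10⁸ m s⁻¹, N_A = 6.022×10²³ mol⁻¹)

Product: 1.01×10¹⁸ / 6.022×10²³ = 1.677×10⁻⁶ mol.
Photon energy at 285 nm: hc/λ = (6.626×10⁻³⁴)(2.998×10⁸)/(285×10⁻⁹) = 6.970×10⁻¹⁹ J.
Energy delivered: (480 mW m⁻²)(8.74×10⁻⁴ m²)(4086 s) = 1.714 J.
Photons incident: 1.714 / 6.970×10⁻¹⁹ = 2.459×10¹⁸, i.e. 2.459×10¹⁸/6.022×10²³ = 4.083×10⁻⁶ mol.
Fraction absorbed: 1 − 22.9/100 = 0.7710.
Photons absorbed: 0.7710 × 4.083×10⁻⁶ = 3.148×10⁻⁶ mol.
Φ = 1.677×10⁻⁶ mol / 3.148×10⁻⁶ mol photons = 0.53.

Φ = 0.53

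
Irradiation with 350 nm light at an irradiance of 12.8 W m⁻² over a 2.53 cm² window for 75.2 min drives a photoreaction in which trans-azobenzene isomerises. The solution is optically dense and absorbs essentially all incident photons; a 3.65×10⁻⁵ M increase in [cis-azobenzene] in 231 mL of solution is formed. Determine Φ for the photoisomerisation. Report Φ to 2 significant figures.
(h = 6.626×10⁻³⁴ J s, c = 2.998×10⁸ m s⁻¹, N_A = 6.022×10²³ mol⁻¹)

Φ = 0.20

Product: (3.65×10⁻⁵ M)(0.231 L) = 8.432×10⁻⁶ mol.
Photon energy at 350 nm: hc/λ = (6.626×10⁻³⁴)(2.998×10⁸)/(350×10⁻⁹) = 5.676×10⁻¹⁹ J.
Energy delivered: (12.8 W m⁻²)(2.53×10⁻⁴ m²)(4512 s) = 14.61 J.
Photons incident: 14.61 / 5.676×10⁻¹⁹ = 2.574×10¹⁹, i.e. 2.574×10¹⁹/6.022×10²³ = 4.274×10⁻⁵ mol.
Φ = 8.432×10⁻⁶ mol / 4.274×10⁻⁵ mol photons = 0.20.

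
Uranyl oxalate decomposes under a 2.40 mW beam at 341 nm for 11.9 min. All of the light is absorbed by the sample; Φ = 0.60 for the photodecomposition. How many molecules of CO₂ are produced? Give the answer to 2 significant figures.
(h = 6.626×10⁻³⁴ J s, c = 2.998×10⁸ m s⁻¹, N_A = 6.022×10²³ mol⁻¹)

1.8×10¹⁸ molecules

Photon energy at 341 nm: hc/λ = (6.626×10⁻³⁴)(2.998×10⁸)/(341×10⁻⁹) = 5.825×10⁻¹⁹ J.
Energy delivered: (2.40 mW)(714 s) = 1.714 J.
Photons incident: 1.714 / 5.825×10⁻¹⁹ = 2.942×10¹⁸, i.e. 2.942×10¹⁸/6.022×10²³ = 4.885×10⁻⁶ mol.
Product: Φ × n_abs = 0.60 × 4.885×10⁻⁶ = 2.931×10⁻⁶ mol.
As a count: 2.931×10⁻⁶ × 6.022×10²³ = 1.8×10¹⁸.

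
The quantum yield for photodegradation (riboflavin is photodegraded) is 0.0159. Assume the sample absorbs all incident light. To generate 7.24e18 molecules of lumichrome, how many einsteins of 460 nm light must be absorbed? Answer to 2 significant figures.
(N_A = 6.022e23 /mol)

Product: 7.24e18 / 6.022e23 = 1.202e-5 mol.
Photons that must be absorbed: 1.202e-5 / 0.0159 = 7.560e-4 mol.

7.6e-4 einstein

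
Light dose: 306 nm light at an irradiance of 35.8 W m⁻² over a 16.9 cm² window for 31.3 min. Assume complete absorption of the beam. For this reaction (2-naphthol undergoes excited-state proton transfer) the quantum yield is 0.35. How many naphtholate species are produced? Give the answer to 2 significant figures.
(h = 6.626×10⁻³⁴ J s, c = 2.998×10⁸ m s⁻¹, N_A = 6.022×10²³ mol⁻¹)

6.1×10¹⁹ species

Photon energy at 306 nm: hc/λ = (6.626×10⁻³⁴)(2.998×10⁸)/(306×10⁻⁹) = 6.492×10⁻¹⁹ J.
Energy delivered: (35.8 W m⁻²)(16.9×10⁻⁴ m²)(1878 s) = 113.6 J.
Photons incident: 113.6 / 6.492×10⁻¹⁹ = 1.750×10²⁰, i.e. 1.750×10²⁰/6.022×10²³ = 2.906×10⁻⁴ mol.
Product: Φ × n_abs = 0.35 × 2.906×10⁻⁴ = 1.017×10⁻⁴ mol.
As a count: 1.017×10⁻⁴ × 6.022×10²³ = 6.1×10¹⁹.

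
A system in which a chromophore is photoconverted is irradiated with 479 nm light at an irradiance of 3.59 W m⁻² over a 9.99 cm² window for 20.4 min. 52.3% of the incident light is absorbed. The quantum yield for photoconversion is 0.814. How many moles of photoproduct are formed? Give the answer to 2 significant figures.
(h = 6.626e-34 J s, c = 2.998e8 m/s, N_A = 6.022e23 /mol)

7.5e-6 mol

Photon energy at 479 nm: hc/λ = (6.626e-34)(2.998e8)/(479e-9) = 4.147e-19 J.
Energy delivered: (3.59 W m⁻²)(9.99e-4 m²)(1224 s) = 4.390 J.
Photons incident: 4.390 / 4.147e-19 = 1.059e19, i.e. 1.059e19/6.022e23 = 1.759e-5 mol.
Photons absorbed: 0.523 × 1.759e-5 = 9.200e-6 mol.
Product: Φ × n_abs = 0.814 × 9.200e-6 = 7.489e-6 mol.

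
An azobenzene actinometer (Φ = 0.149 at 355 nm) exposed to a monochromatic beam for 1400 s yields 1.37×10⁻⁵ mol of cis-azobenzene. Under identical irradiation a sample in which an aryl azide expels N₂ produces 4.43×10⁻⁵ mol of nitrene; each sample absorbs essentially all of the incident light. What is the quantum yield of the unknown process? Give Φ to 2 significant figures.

Φ = 0.48

Photons absorbed by the actinometer: 1.37×10⁻⁵ / 0.149 = 9.195×10⁻⁵ mol.
Φ(unknown) = 4.43×10⁻⁵ / 9.195×10⁻⁵ = 0.48.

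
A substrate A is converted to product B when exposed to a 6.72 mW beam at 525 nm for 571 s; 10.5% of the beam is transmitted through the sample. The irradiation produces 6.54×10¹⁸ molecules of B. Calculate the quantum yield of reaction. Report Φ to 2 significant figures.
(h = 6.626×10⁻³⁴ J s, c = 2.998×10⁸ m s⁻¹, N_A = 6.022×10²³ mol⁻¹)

Φ = 0.72

Product: 6.54×10¹⁸ / 6.022×10²³ = 1.086×10⁻⁵ mol.
Photon energy at 525 nm: hc/λ = (6.626×10⁻³⁴)(2.998×10⁸)/(525×10⁻⁹) = 3.784×10⁻¹⁹ J.
Energy delivered: (6.72 mW)(571 s) = 3.837 J.
Photons incident: 3.837 / 3.784×10⁻¹⁹ = 1.014×10¹⁹, i.e. 1.014×10¹⁹/6.022×10²³ = 1.684×10⁻⁵ mol.
Fraction absorbed: 1 − 10.5/100 = 0.8950.
Photons absorbed: 0.8950 × 1.684×10⁻⁵ = 1.507×10⁻⁵ mol.
Φ = 1.086×10⁻⁵ mol / 1.507×10⁻⁵ mol photons = 0.72.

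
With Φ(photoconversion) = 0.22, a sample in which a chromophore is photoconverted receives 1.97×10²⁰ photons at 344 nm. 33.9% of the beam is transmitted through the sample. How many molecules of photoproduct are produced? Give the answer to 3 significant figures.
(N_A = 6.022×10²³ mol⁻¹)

Moles of photons: 1.97×10²⁰ / 6.022×10²³ = 3.271×10⁻⁴ mol.
Fraction absorbed: 1 − 33.9/100 = 0.6610.
Photons absorbed: 0.6610 × 3.271×10⁻⁴ = 2.162×10⁻⁴ mol.
Product: Φ × n_abs = 0.22 × 2.162×10⁻⁴ = 4.756×10⁻⁵ mol.
As a count: 4.756×10⁻⁵ × 6.022×10²³ = 2.86×10¹⁹.

2.86×10¹⁹ molecules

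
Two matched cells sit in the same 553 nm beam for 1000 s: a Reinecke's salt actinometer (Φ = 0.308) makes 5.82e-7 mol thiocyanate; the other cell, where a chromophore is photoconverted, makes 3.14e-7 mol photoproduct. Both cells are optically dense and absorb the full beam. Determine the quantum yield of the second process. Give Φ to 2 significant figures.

Photons absorbed by the actinometer: 5.82e-7 / 0.308 = 1.890e-6 mol.
Φ(unknown) = 3.14e-7 / 1.890e-6 = 0.17.

Φ = 0.17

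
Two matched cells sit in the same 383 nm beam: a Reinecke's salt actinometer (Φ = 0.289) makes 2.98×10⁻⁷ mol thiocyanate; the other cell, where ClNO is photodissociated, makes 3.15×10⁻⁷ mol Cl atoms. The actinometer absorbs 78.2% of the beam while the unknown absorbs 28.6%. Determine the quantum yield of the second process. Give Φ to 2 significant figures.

Φ = 0.84

Photons absorbed by the actinometer: 2.98×10⁻⁷ / 0.289 = 1.031×10⁻⁶ mol.
Incident flux: 1.031×10⁻⁶ / 0.782 = 1.318×10⁻⁶ einstein.
Absorbed by unknown: 0.286 × 1.318×10⁻⁶ = 3.769×10⁻⁷ mol.
Φ(unknown) = 3.15×10⁻⁷ / 3.769×10⁻⁷ = 0.84.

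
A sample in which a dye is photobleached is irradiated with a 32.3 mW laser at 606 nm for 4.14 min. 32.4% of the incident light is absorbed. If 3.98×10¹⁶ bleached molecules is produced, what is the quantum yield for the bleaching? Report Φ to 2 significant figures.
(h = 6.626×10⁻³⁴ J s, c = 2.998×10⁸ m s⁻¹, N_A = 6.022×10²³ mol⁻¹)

Product: 3.98×10¹⁶ / 6.022×10²³ = 6.609×10⁻⁸ mol.
Photon energy at 606 nm: hc/λ = (6.626×10⁻³⁴)(2.998×10⁸)/(606×10⁻⁹) = 3.278×10⁻¹⁹ J.
Energy delivered: (32.3 mW)(248.4 s) = 8.023 J.
Photons incident: 8.023 / 3.278×10⁻¹⁹ = 2.448×10¹⁹, i.e. 2.448×10¹⁹/6.022×10²³ = 4.065×10⁻⁵ mol.
Photons absorbed: 0.324 × 4.065×10⁻⁵ = 1.317×10⁻⁵ mol.
Φ = 6.609×10⁻⁸ mol / 1.317×10⁻⁵ mol photons = 0.0050.

Φ = 0.0050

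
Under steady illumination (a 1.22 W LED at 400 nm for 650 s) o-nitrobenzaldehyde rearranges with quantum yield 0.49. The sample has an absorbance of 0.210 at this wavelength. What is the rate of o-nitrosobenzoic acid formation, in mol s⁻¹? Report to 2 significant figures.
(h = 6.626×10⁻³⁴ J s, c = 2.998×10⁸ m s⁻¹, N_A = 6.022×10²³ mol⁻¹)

7.7×10⁻⁷ mol s⁻¹

Photon energy at 400 nm: hc/λ = (6.626×10⁻³⁴)(2.998×10⁸)/(400×10⁻⁹) = 4.966×10⁻¹⁹ J.
Energy delivered: (1.22 W)(650 s) = 793.0 J.
Photons incident: 793.0 / 4.966×10⁻¹⁹ = 1.597×10²¹, i.e. 1.597×10²¹/6.022×10²³ = 0.002652 mol.
Fraction absorbed: 1 − 10^(−0.210) = 0.3834.
Photons absorbed: 0.3834 × 0.002652 = 0.001017 mol.
Product formed: 0.49 × 0.001017 = 4.983×10⁻⁴ mol.
Rate: 4.983×10⁻⁴ / 650 s = 7.7×10⁻⁷ mol s⁻¹.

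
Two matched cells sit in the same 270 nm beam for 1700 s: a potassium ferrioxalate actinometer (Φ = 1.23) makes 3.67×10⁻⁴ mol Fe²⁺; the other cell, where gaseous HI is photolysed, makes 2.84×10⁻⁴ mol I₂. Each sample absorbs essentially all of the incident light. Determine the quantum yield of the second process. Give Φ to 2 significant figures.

Photons absorbed by the actinometer: 3.67×10⁻⁴ / 1.23 = 2.984×10⁻⁴ mol.
Φ(unknown) = 2.84×10⁻⁴ / 2.984×10⁻⁴ = 0.95.

Φ = 0.95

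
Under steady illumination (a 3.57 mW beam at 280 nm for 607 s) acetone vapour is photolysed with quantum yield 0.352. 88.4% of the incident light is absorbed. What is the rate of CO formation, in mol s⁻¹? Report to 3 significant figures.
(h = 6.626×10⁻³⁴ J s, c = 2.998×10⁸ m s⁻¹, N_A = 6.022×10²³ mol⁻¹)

2.60×10⁻⁹ mol s⁻¹

Photon energy at 280 nm: hc/λ = (6.626×10⁻³⁴)(2.998×10⁸)/(280×10⁻⁹) = 7.095×10⁻¹⁹ J.
Energy delivered: (3.57 mW)(607 s) = 2.167 J.
Photons incident: 2.167 / 7.095×10⁻¹⁹ = 3.054×10¹⁸, i.e. 3.054×10¹⁸/6.022×10²³ = 5.071×10⁻⁶ mol.
Photons absorbed: 0.884 × 5.071×10⁻⁶ = 4.483×10⁻⁶ mol.
Product formed: 0.352 × 4.483×10⁻⁶ = 1.578×10⁻⁶ mol.
Rate: 1.578×10⁻⁶ / 607 s = 2.60×10⁻⁹ mol s⁻¹.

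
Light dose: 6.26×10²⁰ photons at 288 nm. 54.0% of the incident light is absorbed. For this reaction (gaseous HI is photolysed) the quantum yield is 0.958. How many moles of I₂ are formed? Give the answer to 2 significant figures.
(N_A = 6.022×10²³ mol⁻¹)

5.4×10⁻⁴ mol

Moles of photons: 6.26×10²⁰ / 6.022×10²³ = 0.001040 mol.
Photons absorbed: 0.540 × 0.001040 = 5.616×10⁻⁴ mol.
Product: Φ × n_abs = 0.958 × 5.616×10⁻⁴ = 5.380×10⁻⁴ mol.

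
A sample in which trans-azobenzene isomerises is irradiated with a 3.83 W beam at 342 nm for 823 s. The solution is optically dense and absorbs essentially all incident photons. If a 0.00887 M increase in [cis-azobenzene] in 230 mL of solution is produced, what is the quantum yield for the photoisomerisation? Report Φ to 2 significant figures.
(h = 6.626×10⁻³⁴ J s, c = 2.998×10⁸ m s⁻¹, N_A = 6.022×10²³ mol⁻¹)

Φ = 0.23

Product: (0.00887 M)(0.23 L) = 0.002040 mol.
Photon energy at 342 nm: hc/λ = (6.626×10⁻³⁴)(2.998×10⁸)/(342×10⁻⁹) = 5.808×10⁻¹⁹ J.
Energy delivered: (3.83 W)(823 s) = 3152 J.
Photons incident: 3152 / 5.808×10⁻¹⁹ = 5.427×10²¹, i.e. 5.427×10²¹/6.022×10²³ = 0.009012 mol.
Φ = 0.002040 mol / 0.009012 mol photons = 0.23.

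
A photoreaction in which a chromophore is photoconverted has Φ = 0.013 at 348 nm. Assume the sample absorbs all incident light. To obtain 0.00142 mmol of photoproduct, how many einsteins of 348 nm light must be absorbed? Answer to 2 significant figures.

1.1e-4 einstein

Product: 0.00142 mmol = 1.42e-6 mol.
Photons that must be absorbed: 1.42e-6 / 0.013 = 1.092e-4 mol.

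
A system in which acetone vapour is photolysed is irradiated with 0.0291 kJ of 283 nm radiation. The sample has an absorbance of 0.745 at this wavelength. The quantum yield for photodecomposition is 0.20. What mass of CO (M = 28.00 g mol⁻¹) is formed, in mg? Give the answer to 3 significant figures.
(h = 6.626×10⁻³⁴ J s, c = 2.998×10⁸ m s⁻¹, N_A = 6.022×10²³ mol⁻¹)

Photon energy at 283 nm: hc/λ = (6.626×10⁻³⁴)(2.998×10⁸)/(283×10⁻⁹) = 7.019×10⁻¹⁹ J.
Incident energy: 0.0291 kJ = 29.1 J.
Photons incident: 29.1 / 7.019×10⁻¹⁹ = 4.146×10¹⁹, i.e. 4.146×10¹⁹/6.022×10²³ = 6.885×10⁻⁵ mol.
Fraction absorbed: 1 − 10^(−0.745) = 0.8201.
Photons absorbed: 0.8201 × 6.885×10⁻⁵ = 5.646×10⁻⁵ mol.
Product: Φ × n_abs = 0.20 × 5.646×10⁻⁵ = 1.129×10⁻⁵ mol.
Mass: 1.129×10⁻⁵ × 28.00 = 3.161×10⁻⁴ g = 0.316 mg.

0.316 mg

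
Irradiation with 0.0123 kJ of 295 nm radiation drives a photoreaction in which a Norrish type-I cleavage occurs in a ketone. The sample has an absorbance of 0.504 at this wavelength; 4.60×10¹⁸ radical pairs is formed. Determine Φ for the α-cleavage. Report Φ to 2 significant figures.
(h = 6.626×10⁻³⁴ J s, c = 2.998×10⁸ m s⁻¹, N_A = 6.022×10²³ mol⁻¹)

Product: 4.60×10¹⁸ / 6.022×10²³ = 7.639×10⁻⁶ mol.
Photon energy at 295 nm: hc/λ = (6.626×10⁻³⁴)(2.998×10⁸)/(295×10⁻⁹) = 6.734×10⁻¹⁹ J.
Incident energy: 0.0123 kJ = 12.3 J.
Photons incident: 12.3 / 6.734×10⁻¹⁹ = 1.827×10¹⁹, i.e. 1.827×10¹⁹/6.022×10²³ = 3.034×10⁻⁵ mol.
Fraction absorbed: 1 − 10^(−0.504) = 0.6867.
Photons absorbed: 0.6867 × 3.034×10⁻⁵ = 2.083×10⁻⁵ mol.
Φ = 7.639×10⁻⁶ mol / 2.083×10⁻⁵ mol photons = 0.37.

Φ = 0.37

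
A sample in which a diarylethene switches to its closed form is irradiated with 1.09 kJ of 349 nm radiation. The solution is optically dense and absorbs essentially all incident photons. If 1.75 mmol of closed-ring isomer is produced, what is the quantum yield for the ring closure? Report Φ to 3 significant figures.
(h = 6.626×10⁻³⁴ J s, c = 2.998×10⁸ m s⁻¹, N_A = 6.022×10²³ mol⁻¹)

Φ = 0.550

Product: 1.75 mmol = 0.00175 mol.
Photon energy at 349 nm: hc/λ = (6.626×10⁻³⁴)(2.998×10⁸)/(349×10⁻⁹) = 5.692×10⁻¹⁹ J.
Incident energy: 1.09 kJ = 1090 J.
Photons incident: 1090 / 5.692×10⁻¹⁹ = 1.915×10²¹, i.e. 1.915×10²¹/6.022×10²³ = 0.003180 mol.
Φ = 0.00175 mol / 0.003180 mol photons = 0.550.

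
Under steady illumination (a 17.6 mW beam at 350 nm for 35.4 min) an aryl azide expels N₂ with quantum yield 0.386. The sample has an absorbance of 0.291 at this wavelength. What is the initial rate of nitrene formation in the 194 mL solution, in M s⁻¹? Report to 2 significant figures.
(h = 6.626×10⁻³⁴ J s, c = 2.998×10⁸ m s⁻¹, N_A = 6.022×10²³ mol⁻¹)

5.0×10⁻⁸ M s⁻¹

Photon energy at 350 nm: hc/λ = (6.626×10⁻³⁴)(2.998×10⁸)/(350×10⁻⁹) = 5.676×10⁻¹⁹ J.
Energy delivered: (17.6 mW)(2124 s) = 37.38 J.
Photons incident: 37.38 / 5.676×10⁻¹⁹ = 6.586×10¹⁹, i.e. 6.586×10¹⁹/6.022×10²³ = 1.094×10⁻⁴ mol.
Fraction absorbed: 1 − 10^(−0.291) = 0.4883.
Photons absorbed: 0.4883 × 1.094×10⁻⁴ = 5.342×10⁻⁵ mol.
Product formed: 0.386 × 5.342×10⁻⁵ = 2.062×10⁻⁵ mol.
Rate: 2.062×10⁻⁵ mol / (2124 s × 0.194 L) = 5.0×10⁻⁸ M s⁻¹.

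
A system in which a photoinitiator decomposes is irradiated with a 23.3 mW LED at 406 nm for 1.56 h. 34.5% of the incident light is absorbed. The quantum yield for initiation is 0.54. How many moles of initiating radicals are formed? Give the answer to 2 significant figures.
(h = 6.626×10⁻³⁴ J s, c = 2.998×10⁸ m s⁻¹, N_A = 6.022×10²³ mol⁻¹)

8.3×10⁻⁵ mol

Photon energy at 406 nm: hc/λ = (6.626×10⁻³⁴)(2.998×10⁸)/(406×10⁻⁹) = 4.893×10⁻¹⁹ J.
Energy delivered: (23.3 mW)(5616 s) = 130.9 J.
Photons incident: 130.9 / 4.893×10⁻¹⁹ = 2.675×10²⁰, i.e. 2.675×10²⁰/6.022×10²³ = 4.442×10⁻⁴ mol.
Photons absorbed: 0.345 × 4.442×10⁻⁴ = 1.532×10⁻⁴ mol.
Product: Φ × n_abs = 0.54 × 1.532×10⁻⁴ = 8.273×10⁻⁵ mol.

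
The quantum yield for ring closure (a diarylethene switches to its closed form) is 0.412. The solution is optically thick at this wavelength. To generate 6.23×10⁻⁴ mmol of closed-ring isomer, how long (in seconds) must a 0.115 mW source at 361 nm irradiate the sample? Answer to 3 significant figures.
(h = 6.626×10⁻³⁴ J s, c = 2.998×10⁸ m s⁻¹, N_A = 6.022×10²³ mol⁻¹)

Product: 6.23×10⁻⁴ mmol = 6.23×10⁻⁷ mol.
Photons that must be absorbed: 6.23×10⁻⁷ / 0.412 = 1.512×10⁻⁶ mol.
Photon energy: hc/λ = 5.503×10⁻¹⁹ J; per mole, 3.314×10⁵ J mol⁻¹.
Energy required: 1.512×10⁻⁶ × 3.314×10⁵ = 0.5011 J.
Time: 0.5011 J / 0.000115 W = 4360 s.

t ≈ 4360 s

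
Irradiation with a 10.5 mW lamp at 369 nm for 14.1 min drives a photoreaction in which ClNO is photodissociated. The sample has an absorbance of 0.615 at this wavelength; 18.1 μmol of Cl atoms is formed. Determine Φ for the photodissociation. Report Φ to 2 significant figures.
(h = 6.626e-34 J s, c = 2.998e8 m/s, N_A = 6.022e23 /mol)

Product: 18.1 μmol = 1.81e-5 mol.
Photon energy at 369 nm: hc/λ = (6.626e-34)(2.998e8)/(369e-9) = 5.383e-19 J.
Energy delivered: (10.5 mW)(846 s) = 8.883 J.
Photons incident: 8.883 / 5.383e-19 = 1.650e19, i.e. 1.650e19/6.022e23 = 2.740e-5 mol.
Fraction absorbed: 1 − 10^(−0.615) = 0.7573.
Photons absorbed: 0.7573 × 2.740e-5 = 2.075e-5 mol.
Φ = 1.81e-5 mol / 2.075e-5 mol photons = 0.87.

Φ = 0.87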